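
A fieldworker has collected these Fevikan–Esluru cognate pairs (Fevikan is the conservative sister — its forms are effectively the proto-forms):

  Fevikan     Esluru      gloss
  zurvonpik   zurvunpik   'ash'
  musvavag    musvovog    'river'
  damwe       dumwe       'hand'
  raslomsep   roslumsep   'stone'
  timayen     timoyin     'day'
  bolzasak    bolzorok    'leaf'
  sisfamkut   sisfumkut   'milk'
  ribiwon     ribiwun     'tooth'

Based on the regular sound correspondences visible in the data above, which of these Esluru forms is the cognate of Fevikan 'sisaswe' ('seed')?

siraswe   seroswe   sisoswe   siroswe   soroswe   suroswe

bolzasak ~ bolzorok — Fevikan s corresponds to Esluru r between vowels (before a back vowel).
musvavag ~ musvovog, raslomsep ~ roslumsep — Fevikan a corresponds to Esluru o after a consonant, before a consonant other than r, m, n, p, b, f, v.
Applying these to Fevikan 'sisaswe':
  sisaswe → siraswe   (s→r between vowels (before a back vowel))
  siraswe → siroswe   (a→o after a consonant, before a consonant other than r, m, n, p, b, f, v)
So the Esluru cognate is 'siroswe'.

siroswe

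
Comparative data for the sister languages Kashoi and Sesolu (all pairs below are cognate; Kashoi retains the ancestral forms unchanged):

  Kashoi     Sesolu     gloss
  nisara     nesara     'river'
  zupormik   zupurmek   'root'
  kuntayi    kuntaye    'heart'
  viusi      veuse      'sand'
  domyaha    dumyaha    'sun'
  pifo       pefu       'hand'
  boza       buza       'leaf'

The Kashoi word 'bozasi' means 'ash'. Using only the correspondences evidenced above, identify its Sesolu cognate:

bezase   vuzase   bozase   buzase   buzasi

boza ~ buza — Kashoi o corresponds to Sesolu u after a consonant, before a consonant other than r, m, n, p, b, f, v.
kuntayi ~ kuntaye, viusi ~ veuse — Kashoi i corresponds to Sesolu e word-finally.
Applying these to Kashoi 'bozasi':
  bozasi → buzasi   (o→u after a consonant, before a consonant other than r, m, n, p, b, f, v)
  buzasi → buzase   (i→e word-finally)
So the Sesolu cognate is 'buzase'.

buzase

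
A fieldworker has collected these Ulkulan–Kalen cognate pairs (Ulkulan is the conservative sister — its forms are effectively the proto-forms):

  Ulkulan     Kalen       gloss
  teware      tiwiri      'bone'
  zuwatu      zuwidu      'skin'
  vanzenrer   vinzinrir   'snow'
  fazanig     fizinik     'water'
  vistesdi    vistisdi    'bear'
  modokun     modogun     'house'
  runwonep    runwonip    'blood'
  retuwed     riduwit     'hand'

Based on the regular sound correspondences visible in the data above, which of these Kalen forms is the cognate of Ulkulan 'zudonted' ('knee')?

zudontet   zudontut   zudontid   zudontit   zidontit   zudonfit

teware ~ tiwiri, vistesdi ~ vistisdi — Ulkulan e corresponds to Kalen i after a consonant, before a consonant other than r, m, n, p, b, f, v.
retuwed ~ riduwit — Ulkulan d corresponds to Kalen t word-finally.
Applying these to Ulkulan 'zudonted':
  zudonted → zudontid   (e→i after a consonant, before a consonant other than r, m, n, p, b, f, v)
  zudontid → zudontit   (d→t word-finally)
So the Kalen cognate is 'zudontit'.

zudontit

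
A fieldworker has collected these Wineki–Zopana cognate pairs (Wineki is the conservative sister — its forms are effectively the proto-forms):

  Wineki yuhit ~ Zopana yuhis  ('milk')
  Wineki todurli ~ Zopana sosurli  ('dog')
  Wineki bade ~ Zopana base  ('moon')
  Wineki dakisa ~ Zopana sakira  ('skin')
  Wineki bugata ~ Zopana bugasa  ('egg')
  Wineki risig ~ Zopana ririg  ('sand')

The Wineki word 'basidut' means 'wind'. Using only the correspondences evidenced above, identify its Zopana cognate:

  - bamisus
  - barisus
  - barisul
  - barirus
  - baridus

barisus

risig ~ ririg — Wineki s corresponds to Zopana r between vowels (before a front vowel).
todurli ~ sosurli — Wineki d corresponds to Zopana s between vowels (before a back vowel).
yuhit ~ yuhis — Wineki t corresponds to Zopana s word-finally.
Applying these to Wineki 'basidut':
  basidut → baridut   (s→r between vowels (before a front vowel))
  baridut → barisut   (d→s between vowels (before a back vowel))
  barisut → barisus   (t→s word-finally)
So the Zopana cognate is 'barisus'.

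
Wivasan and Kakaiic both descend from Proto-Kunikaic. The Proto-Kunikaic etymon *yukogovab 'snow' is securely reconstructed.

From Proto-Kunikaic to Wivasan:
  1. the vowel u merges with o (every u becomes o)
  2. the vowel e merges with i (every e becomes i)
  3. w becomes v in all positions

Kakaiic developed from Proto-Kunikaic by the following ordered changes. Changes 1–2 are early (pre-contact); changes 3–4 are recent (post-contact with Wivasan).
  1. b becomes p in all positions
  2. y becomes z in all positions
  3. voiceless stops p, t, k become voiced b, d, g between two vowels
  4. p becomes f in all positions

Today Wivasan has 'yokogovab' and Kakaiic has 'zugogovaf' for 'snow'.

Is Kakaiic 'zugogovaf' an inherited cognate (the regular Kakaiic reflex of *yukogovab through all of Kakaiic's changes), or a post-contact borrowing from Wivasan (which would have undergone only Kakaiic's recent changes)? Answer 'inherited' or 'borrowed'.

inherited

If inherited, *yukogovab would pass through all of Kakaiic's changes:
Kakaiic: *yukogovab > yukogovap > zukogovap > zugogovap > zugogovaf  (by unconditioned shift, unconditioned shift, intervocalic voicing, unconditioned shift)
If borrowed from Wivasan 'yokogovab' after the early changes, it would undergo only the recent ones:
  rule 3 (intervocalic voicing): yokogovab → yogogovab
  rule 4 (unconditioned shift): no change (yogogovab)
  ⇒ as a loan: yogogovab
Kakaiic 'zugogovaf' matches the inherited outcome exactly, so it is an inherited cognate, not a loan.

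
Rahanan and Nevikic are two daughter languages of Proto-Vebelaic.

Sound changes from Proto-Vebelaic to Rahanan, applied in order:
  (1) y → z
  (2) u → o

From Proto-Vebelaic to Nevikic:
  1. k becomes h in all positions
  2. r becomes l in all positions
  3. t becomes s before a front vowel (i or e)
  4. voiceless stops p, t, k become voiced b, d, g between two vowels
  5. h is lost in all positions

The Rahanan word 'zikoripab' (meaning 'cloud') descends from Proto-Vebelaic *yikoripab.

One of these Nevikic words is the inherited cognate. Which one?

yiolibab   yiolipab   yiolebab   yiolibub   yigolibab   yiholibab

Nevikic: *yikoripab > yihoripab > yiholipab > yiholibab > yiolibab  (by unconditioned shift, unconditioned shift, intervocalic voicing, h-loss)
Among the options, 'yiolibab' alone shows every Nevikic change applied in order.

yiolibab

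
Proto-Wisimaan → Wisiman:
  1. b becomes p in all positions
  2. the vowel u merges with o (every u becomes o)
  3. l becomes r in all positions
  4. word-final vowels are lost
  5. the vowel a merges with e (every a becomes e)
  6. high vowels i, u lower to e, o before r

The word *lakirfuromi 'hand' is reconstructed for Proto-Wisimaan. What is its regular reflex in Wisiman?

rekerforom

Wisiman: *lakirfuromi > lakirforomi > rakirforomi > rakirforom > rekirforom > rekerforom  (by vowel merger, unconditioned shift, apocope, vowel merger, pre-rhotic lowering)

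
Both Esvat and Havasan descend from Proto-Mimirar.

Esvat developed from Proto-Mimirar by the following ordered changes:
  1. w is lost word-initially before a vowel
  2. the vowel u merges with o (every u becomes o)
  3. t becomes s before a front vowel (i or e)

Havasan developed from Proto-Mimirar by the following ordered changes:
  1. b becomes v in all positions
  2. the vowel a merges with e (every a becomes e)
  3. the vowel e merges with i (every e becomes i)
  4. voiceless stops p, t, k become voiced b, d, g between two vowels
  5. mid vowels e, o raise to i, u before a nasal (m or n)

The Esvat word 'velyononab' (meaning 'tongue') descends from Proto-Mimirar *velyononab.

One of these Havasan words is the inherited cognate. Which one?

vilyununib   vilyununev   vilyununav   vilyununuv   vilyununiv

Havasan: start from *velyononab.
  rule 1 (unconditioned shift): velyononab → velyononav
  rule 2 (vowel merger): velyononav → velyononev
  rule 3 (vowel merger): velyononev → vilyononiv
  rule 4: no change — vilyononiv
  rule 5 (pre-nasal raising): vilyononiv → vilyununiv
  ⇒ Havasan vilyununiv
Only 'vilyununiv' matches the regular Havasan development of *velyononab.

vilyununiv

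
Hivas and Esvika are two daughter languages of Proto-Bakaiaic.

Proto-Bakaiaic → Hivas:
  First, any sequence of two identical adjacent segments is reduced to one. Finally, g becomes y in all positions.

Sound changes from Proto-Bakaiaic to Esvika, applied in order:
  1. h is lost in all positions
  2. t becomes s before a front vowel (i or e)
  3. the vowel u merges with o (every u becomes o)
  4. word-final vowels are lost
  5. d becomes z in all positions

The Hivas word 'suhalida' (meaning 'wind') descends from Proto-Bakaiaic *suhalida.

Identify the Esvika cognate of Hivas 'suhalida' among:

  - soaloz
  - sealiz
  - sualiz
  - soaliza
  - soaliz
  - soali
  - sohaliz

Esvika: *suhalida > sualida > soalida > soalid > soaliz  (by h-loss, vowel merger, apocope, unconditioned shift)
Among the options, 'soaliz' alone shows every Esvika change applied in order.

soaliz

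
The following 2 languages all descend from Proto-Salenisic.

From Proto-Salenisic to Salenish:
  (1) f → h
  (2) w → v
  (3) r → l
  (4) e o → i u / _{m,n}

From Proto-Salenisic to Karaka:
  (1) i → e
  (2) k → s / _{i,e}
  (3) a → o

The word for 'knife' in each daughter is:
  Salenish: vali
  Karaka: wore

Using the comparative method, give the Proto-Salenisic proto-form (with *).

Position 1: Salenish has v, Karaka has w. Karaka preserves w here (none of its changes turn any other segment into w), so the proto-segment is *w.
Position 3: Salenish has l, Karaka has r. Karaka preserves r here (none of its changes turn any other segment into r), so the proto-segment is *r.
Position 4: Salenish has i, Karaka has e. Taking the neighbouring segments as reconstructed: Salenish i can only go back to *i; Karaka e could go back to *e or *i — the one source consistent with every daughter is *i.
This points to *wari. Verify forward in each daughter:
Salenish: *wari > vari > vali  (by unconditioned shift, unconditioned shift)
Karaka: start from *wari.
  rule 1 (vowel merger): wari → ware
  rule 2: no change — ware
  rule 3 (vowel merger): ware → wore
  ⇒ Karaka wore
Only *wari yields all of Salenish vali, Karaka wore.

*wari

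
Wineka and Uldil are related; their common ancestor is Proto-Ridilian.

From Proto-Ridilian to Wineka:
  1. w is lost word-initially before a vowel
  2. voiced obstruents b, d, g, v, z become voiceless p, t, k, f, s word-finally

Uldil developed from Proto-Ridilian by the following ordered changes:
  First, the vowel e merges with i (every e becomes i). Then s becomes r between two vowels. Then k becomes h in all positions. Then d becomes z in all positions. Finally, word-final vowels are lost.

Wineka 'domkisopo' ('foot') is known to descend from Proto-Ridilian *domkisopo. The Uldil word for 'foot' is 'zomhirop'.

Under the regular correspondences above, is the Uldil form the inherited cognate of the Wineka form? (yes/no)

yes

Derive the expected Uldil reflex of *domkisopo:
Uldil: start from *domkisopo.
  rule 1: no change — domkisopo
  rule 2 (rhotacism): domkisopo → domkiropo
  rule 3 (unconditioned shift): domkiropo → domhiropo
  rule 4 (unconditioned shift): domhiropo → zomhiropo
  rule 5 (apocope): zomhiropo → zomhirop
  ⇒ Uldil zomhirop
Uldil 'zomhirop' matches the regular reflex exactly, so the pair is cognate.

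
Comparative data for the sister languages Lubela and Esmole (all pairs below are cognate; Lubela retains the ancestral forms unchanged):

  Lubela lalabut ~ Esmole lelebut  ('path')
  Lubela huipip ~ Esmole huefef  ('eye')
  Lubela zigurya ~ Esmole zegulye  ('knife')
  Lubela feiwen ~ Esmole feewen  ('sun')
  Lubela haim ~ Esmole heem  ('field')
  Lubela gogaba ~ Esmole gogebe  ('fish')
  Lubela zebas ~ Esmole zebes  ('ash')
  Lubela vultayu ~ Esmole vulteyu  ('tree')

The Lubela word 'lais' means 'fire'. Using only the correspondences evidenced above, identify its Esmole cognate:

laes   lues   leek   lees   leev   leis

haim ~ heem — Lubela a corresponds to Esmole e after a consonant, before a front vowel.
feiwen ~ feewen — Lubela i corresponds to Esmole e after a vowel, before a consonant other than r, m, n, p, b, f, v.
Applying these to Lubela 'lais':
  lais → leis   (a→e after a consonant, before a front vowel)
  leis → lees   (i→e after a vowel, before a consonant other than r, m, n, p, b, f, v)
So the Esmole cognate is 'lees'.

lees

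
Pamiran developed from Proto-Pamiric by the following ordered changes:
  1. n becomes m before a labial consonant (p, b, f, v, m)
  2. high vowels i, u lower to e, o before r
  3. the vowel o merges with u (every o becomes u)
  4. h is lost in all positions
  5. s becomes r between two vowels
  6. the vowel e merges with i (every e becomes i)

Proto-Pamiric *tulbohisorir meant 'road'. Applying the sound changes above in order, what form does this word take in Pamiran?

tulbuirurir

Pamiran: start from *tulbohisorir.
  rule 1: no change — tulbohisorir
  rule 2 (pre-rhotic lowering): tulbohisorir → tulbohisorer
  rule 3 (vowel merger): tulbohisorer → tulbuhisurer
  rule 4 (h-loss): tulbuhisurer → tulbuisurer
  rule 5 (rhotacism): tulbuisurer → tulbuirurer
  rule 6 (vowel merger): tulbuirurer → tulbuirurir
  ⇒ Pamiran tulbuirurir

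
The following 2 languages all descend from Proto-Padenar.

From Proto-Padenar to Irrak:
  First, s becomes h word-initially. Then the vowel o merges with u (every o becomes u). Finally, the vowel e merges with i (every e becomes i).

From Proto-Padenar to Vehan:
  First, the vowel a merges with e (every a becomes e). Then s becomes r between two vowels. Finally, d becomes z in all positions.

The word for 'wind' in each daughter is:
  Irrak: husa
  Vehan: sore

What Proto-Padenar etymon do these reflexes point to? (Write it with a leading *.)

*sosa

Position 3: Irrak has s, Vehan has r. Irrak preserves s here (none of its changes turn any other segment into s), so the proto-segment is *s.
Position 2: Irrak has u, Vehan has o. Vehan preserves o here (none of its changes turn any other segment into o), so the proto-segment is *o.
Position 4: Irrak has a, Vehan has e. Irrak preserves a here (none of its changes turn any other segment into a), so the proto-segment is *a.
This points to *sosa. Verify forward in each daughter:
Irrak: start from *sosa.
  rule 1 (debuccalisation): sosa → hosa
  rule 2 (vowel merger): hosa → husa
  rule 3: no change — husa
  ⇒ Irrak husa
Vehan: *sosa
  sosa → sose   [vowel merger]
  sose → sore   [rhotacism]
  sore (rule 3 does not apply)
  giving Vehan sore.
Only *sosa yields all of Irrak husa, Vehan sore.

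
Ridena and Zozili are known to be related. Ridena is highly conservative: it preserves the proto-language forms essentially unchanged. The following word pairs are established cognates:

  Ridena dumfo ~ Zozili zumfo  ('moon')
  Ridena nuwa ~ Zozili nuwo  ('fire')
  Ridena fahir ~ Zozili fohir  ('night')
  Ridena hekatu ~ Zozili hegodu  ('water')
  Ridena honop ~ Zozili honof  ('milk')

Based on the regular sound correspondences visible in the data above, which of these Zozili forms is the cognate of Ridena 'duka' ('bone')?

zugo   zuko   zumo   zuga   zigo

dumfo ~ zumfo — Ridena d corresponds to Zozili z word-initially before a back vowel.
hekatu ~ hegodu — Ridena k corresponds to Zozili g between vowels (before a back vowel).
nuwa ~ nuwo — Ridena a corresponds to Zozili o word-finally.
Applying these to Ridena 'duka':
  duka → zuka   (d→z word-initially before a back vowel)
  zuka → zuga   (k→g between vowels (before a back vowel))
  zuga → zugo   (a→o word-finally)
So the Zozili cognate is 'zugo'.

zugo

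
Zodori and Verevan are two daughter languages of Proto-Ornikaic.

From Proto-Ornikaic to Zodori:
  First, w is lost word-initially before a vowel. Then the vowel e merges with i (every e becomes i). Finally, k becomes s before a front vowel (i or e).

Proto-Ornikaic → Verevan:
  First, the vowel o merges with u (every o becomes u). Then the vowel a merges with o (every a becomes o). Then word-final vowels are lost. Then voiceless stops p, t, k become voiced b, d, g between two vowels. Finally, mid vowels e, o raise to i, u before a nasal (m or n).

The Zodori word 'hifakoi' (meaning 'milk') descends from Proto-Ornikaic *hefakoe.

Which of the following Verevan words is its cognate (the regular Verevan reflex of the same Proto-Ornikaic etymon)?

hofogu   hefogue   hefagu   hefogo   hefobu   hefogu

Verevan: start from *hefakoe.
  rule 1 (vowel merger): hefakoe → hefakue
  rule 2 (vowel merger): hefakue → hefokue
  rule 3 (apocope): hefokue → hefoku
  rule 4 (intervocalic voicing): hefoku → hefogu
  rule 5: no change — hefogu
  ⇒ Verevan hefogu
Only 'hefogu' matches the regular Verevan development of *hefakoe.

hefogu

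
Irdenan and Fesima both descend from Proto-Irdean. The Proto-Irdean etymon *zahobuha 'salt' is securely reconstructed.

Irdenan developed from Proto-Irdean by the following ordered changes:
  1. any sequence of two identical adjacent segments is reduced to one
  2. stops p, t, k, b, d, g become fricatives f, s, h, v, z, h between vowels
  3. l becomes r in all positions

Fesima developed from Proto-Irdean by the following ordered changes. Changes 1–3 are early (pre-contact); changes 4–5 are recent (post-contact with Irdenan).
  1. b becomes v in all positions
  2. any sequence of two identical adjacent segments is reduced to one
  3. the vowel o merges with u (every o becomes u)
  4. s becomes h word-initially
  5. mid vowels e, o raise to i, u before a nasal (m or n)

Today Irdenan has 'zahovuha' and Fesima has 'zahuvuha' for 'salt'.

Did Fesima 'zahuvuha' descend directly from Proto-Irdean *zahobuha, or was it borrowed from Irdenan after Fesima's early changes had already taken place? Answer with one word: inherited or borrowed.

inherited

If inherited, *zahobuha would pass through all of Fesima's changes:
Fesima: start from *zahobuha.
  rule 1 (unconditioned shift): zahobuha → zahovuha
  rule 2: no change — zahovuha
  rule 3 (vowel merger): zahovuha → zahuvuha
  rule 4: no change — zahuvuha
  rule 5: no change — zahuvuha
  ⇒ Fesima zahuvuha
If borrowed from Irdenan 'zahovuha' after the early changes, it would undergo only the recent ones:
  rule 4 (debuccalisation): no change (zahovuha)
  rule 5 (pre-nasal raising): no change (zahovuha)
  ⇒ as a loan: zahovuha
Fesima 'zahuvuha' matches the inherited outcome exactly, so it is an inherited cognate, not a loan.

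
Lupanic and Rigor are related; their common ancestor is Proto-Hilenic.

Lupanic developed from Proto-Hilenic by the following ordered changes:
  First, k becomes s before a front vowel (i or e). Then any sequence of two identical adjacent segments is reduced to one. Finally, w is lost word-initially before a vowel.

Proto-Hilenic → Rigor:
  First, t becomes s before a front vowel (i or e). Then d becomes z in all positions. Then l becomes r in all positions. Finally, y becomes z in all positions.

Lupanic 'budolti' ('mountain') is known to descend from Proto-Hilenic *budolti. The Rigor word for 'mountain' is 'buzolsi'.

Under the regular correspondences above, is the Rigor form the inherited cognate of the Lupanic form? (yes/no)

Derive the expected Rigor reflex of *budolti:
Rigor: *budolti
  budolti → budolsi   [palatalisation]
  budolsi → buzolsi   [unconditioned shift]
  buzolsi → buzorsi   [unconditioned shift]
  buzorsi (rule 4 does not apply)
  giving Rigor buzorsi.
The regular Rigor reflex would be 'buzorsi', but the attested form is 'buzolsi'. The correspondence is irregular, so they are not cognates (the Rigor form has a different source).

no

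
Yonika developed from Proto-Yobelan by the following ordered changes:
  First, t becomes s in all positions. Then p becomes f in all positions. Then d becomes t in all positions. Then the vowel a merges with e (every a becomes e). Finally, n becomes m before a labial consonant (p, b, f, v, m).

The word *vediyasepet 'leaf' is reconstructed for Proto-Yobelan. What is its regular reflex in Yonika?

Yonika: *vediyasepet
  vediyasepet → vediyasepes   [unconditioned shift]
  vediyasepes → vediyasefes   [unconditioned shift]
  vediyasefes → vetiyasefes   [unconditioned shift]
  vetiyasefes → vetiyesefes   [vowel merger]
  vetiyesefes (rule 5 does not apply)
  giving Yonika vetiyesefes.

vetiyesefes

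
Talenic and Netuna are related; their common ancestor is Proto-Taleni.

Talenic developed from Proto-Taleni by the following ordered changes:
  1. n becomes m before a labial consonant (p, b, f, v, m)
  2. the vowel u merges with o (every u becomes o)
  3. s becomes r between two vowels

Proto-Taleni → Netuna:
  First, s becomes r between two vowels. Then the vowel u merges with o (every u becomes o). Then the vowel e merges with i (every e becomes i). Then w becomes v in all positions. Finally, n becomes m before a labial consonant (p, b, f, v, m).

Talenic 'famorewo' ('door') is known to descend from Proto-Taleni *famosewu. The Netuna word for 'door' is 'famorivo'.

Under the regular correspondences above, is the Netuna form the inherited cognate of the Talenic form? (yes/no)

Derive the expected Netuna reflex of *famosewu:
Netuna: *famosewu
  famosewu → famorewu   [rhotacism]
  famorewu → famorewo   [vowel merger]
  famorewo → famoriwo   [vowel merger]
  famoriwo → famorivo   [unconditioned shift]
  famorivo (rule 5 does not apply)
  giving Netuna famorivo.
Netuna 'famorivo' matches the regular reflex exactly, so the pair is cognate.

yes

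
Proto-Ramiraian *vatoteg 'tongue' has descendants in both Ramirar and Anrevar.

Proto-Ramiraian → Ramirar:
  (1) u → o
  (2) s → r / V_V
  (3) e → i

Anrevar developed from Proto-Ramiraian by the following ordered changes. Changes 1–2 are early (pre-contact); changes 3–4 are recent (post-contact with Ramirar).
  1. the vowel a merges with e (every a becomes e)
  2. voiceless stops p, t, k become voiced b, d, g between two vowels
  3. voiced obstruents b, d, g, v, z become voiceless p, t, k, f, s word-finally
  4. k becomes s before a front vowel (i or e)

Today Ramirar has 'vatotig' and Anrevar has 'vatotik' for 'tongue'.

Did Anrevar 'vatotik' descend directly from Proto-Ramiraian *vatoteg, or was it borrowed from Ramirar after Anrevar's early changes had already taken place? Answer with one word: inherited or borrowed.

If inherited, *vatoteg would pass through all of Anrevar's changes:
Anrevar: start from *vatoteg.
  rule 1 (vowel merger): vatoteg → vetoteg
  rule 2 (intervocalic voicing): vetoteg → vedodeg
  rule 3 (final devoicing): vedodeg → vedodek
  rule 4: no change — vedodek
  ⇒ Anrevar vedodek
If borrowed from Ramirar 'vatotig' after the early changes, it would undergo only the recent ones:
  rule 3 (final devoicing): vatotig → vatotik
  rule 4 (palatalisation): no change (vatotik)
  ⇒ as a loan: vatotik
Anrevar 'vatotik' matches the loan outcome 'vatotik', not the inherited 'vedodek' — it skipped the early Anrevar changes, so it was borrowed from Ramirar.

borrowed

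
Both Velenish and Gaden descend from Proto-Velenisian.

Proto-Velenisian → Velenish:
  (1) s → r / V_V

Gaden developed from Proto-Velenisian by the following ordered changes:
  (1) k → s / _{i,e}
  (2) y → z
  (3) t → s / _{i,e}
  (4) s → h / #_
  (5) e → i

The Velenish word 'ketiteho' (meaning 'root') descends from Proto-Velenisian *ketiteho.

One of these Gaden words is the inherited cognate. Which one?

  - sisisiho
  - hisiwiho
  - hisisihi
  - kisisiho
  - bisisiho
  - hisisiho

hisisiho

Gaden: *ketiteho
  ketiteho → setiteho   [palatalisation]
  setiteho (rule 2 does not apply)
  setiteho → sesiseho   [palatalisation]
  sesiseho → hesiseho   [debuccalisation]
  hesiseho → hisisiho   [vowel merger]
  giving Gaden hisisiho.
Among the options, 'hisisiho' alone shows every Gaden change applied in order.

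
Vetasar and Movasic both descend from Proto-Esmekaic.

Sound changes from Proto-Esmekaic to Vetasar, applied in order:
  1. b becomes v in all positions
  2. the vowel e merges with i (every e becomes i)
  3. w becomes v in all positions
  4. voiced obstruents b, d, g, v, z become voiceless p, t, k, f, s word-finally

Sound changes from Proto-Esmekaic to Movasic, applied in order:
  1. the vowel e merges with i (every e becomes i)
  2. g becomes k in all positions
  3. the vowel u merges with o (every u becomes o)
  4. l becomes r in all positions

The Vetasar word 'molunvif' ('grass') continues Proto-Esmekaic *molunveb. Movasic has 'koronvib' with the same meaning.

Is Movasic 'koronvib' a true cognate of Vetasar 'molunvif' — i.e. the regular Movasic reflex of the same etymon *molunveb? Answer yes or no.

Derive the expected Movasic reflex of *molunveb:
Movasic: start from *molunveb.
  rule 1 (vowel merger): molunveb → molunvib
  rule 2: no change — molunvib
  rule 3 (vowel merger): molunvib → molonvib
  rule 4 (unconditioned shift): molonvib → moronvib
  ⇒ Movasic moronvib
The regular Movasic reflex would be 'moronvib', but the attested form is 'koronvib'. The correspondence is irregular, so they are not cognates (the Movasic form has a different source).

no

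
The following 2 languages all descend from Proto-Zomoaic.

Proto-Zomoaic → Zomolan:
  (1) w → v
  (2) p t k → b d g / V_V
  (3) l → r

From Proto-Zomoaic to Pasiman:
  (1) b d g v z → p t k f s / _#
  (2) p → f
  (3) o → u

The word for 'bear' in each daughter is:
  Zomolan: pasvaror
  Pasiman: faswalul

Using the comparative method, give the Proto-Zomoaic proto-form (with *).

*paswalol

Position 6: Zomolan has r, Pasiman has l. Pasiman preserves l here (none of its changes turn any other segment into l), so the proto-segment is *l.
Position 4: Zomolan has v, Pasiman has w. Pasiman preserves w here (none of its changes turn any other segment into w), so the proto-segment is *w.
Position 8: Zomolan has r, Pasiman has l. Pasiman preserves l here (none of its changes turn any other segment into l), so the proto-segment is *l.
Verify the candidate proto-form against each daughter:
Zomolan: *paswalol > pasvalol > pasvaror  (by unconditioned shift, unconditioned shift)
Pasiman: start from *paswalol.
  rule 1: no change — paswalol
  rule 2 (unconditioned shift): paswalol → faswalol
  rule 3 (vowel merger): faswalol → faswalul
  ⇒ Pasiman faswalul
No other proto-form is consistent with every reflex, so the reconstruction is *paswalol.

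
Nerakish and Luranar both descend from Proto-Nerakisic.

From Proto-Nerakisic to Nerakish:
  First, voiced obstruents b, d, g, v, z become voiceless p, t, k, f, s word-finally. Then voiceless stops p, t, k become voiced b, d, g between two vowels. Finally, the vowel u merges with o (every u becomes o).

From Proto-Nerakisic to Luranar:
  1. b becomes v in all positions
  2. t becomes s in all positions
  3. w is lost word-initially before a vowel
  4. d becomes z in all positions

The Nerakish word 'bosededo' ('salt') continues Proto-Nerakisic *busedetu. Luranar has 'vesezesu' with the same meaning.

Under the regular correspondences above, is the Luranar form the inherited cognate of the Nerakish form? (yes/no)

Derive the expected Luranar reflex of *busedetu:
Luranar: *busedetu > vusedetu > vusedesu > vusezesu  (by unconditioned shift, unconditioned shift, unconditioned shift)
The regular Luranar reflex would be 'vusezesu', but the attested form is 'vesezesu'. The correspondence is irregular, so they are not cognates (the Luranar form has a different source).

no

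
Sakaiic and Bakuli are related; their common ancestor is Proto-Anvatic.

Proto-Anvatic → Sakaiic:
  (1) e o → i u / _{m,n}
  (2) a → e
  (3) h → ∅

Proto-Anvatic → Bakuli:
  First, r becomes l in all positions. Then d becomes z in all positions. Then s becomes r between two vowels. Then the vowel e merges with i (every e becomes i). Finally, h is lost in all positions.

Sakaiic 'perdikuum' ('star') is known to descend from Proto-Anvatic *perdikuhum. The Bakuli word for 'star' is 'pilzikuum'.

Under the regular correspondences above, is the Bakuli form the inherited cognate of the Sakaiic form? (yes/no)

Derive the expected Bakuli reflex of *perdikuhum:
Bakuli: *perdikuhum > peldikuhum > pelzikuhum > pilzikuhum > pilzikuum  (by unconditioned shift, unconditioned shift, vowel merger, h-loss)
Bakuli 'pilzikuum' matches the regular reflex exactly, so the pair is cognate.

yes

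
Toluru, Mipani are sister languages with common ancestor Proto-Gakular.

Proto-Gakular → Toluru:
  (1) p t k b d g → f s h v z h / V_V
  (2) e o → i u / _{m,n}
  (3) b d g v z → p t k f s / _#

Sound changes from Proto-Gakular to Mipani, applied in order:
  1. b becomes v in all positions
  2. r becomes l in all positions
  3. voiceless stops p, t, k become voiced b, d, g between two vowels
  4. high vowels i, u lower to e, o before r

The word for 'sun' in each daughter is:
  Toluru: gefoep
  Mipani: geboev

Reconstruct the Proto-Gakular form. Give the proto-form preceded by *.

Position 3: Toluru has f, Mipani has b. In Mipani, b can only continue *p, so the proto-segment is *p.
Position 6: Toluru has p, Mipani has v. Taking the neighbouring segments as reconstructed: Toluru p could go back to *p or *b; Mipani v could go back to *b or *v — the one source consistent with every daughter is *b.
The remaining positions agree across the daughters. Check the candidate against every language:
Toluru: *gepoeb > gefoeb > gefoep  (by intervocalic lenition, final devoicing)
Mipani: *gepoeb
  gepoeb → gepoev   [unconditioned shift]
  gepoev (rule 2 does not apply)
  gepoev → geboev   [intervocalic voicing]
  geboev (rule 4 does not apply)
  giving Mipani geboev.
Only *gepoeb yields all of Toluru gefoep, Mipani geboev.

*gepoeb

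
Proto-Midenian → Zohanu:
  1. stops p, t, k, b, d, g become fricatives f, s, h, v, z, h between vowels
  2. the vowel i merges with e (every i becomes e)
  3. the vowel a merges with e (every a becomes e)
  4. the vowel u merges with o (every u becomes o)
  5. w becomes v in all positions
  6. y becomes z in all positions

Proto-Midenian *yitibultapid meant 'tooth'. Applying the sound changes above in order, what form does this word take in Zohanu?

zesevoltefed

Zohanu: *yitibultapid > yisivultafid > yesevultafed > yesevultefed > yesevoltefed > zesevoltefed  (by intervocalic lenition, vowel merger, vowel merger, vowel merger, unconditioned shift)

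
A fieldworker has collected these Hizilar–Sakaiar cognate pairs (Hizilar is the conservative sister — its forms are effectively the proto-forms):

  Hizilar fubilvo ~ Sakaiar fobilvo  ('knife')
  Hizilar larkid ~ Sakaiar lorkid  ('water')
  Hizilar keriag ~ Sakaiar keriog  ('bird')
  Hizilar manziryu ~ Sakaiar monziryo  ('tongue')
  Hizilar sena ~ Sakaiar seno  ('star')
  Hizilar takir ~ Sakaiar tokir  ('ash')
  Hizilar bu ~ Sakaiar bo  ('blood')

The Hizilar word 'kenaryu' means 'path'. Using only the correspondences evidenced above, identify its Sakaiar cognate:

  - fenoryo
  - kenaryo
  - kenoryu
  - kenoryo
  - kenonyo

larkid ~ lorkid — Hizilar a corresponds to Sakaiar o after a consonant, before r.
manziryu ~ monziryo, bu ~ bo — Hizilar u corresponds to Sakaiar o word-finally.
Applying these to Hizilar 'kenaryu':
  kenaryu → kenoryu   (a→o after a consonant, before r)
  kenoryu → kenoryo   (u→o word-finally)
So the Sakaiar cognate is 'kenoryo'.

kenoryo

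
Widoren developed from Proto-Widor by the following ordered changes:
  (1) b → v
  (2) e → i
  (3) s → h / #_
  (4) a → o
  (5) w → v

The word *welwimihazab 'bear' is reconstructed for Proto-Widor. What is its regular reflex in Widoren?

vilvimihozov

Widoren: start from *welwimihazab.
  rule 1 (unconditioned shift): welwimihazab → welwimihazav
  rule 2 (vowel merger): welwimihazav → wilwimihazav
  rule 3: no change — wilwimihazav
  rule 4 (vowel merger): wilwimihazav → wilwimihozov
  rule 5 (unconditioned shift): wilwimihozov → vilvimihozov
  ⇒ Widoren vilvimihozov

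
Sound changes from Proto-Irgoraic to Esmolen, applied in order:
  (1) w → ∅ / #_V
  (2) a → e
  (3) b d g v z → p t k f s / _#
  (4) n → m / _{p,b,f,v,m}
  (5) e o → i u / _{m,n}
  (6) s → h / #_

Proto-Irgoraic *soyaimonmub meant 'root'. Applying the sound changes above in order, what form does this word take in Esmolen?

Esmolen: *soyaimonmub
  soyaimonmub (rule 1 does not apply)
  soyaimonmub → soyeimonmub   [vowel merger]
  soyeimonmub → soyeimonmup   [final devoicing]
  soyeimonmup → soyeimommup   [nasal place assimilation]
  soyeimommup → soyeimummup   [pre-nasal raising]
  soyeimummup → hoyeimummup   [debuccalisation]
  giving Esmolen hoyeimummup.

hoyeimummup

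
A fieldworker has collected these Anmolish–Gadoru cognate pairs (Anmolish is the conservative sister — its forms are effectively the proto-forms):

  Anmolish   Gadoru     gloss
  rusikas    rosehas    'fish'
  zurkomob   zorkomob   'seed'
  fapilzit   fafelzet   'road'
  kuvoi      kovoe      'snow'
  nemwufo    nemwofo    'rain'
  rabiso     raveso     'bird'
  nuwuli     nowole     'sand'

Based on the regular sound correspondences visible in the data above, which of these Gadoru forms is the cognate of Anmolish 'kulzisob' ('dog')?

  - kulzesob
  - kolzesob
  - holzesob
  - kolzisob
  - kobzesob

rusikas ~ rosehas, nuwuli ~ nowole — Anmolish u corresponds to Gadoru o after a consonant, before a consonant other than r, m, n, p, b, f, v.
rusikas ~ rosehas, fapilzit ~ fafelzet — Anmolish i corresponds to Gadoru e after a consonant, before a consonant other than r, m, n, p, b, f, v.
Applying these to Anmolish 'kulzisob':
  kulzisob → kolzisob   (u→o after a consonant, before a consonant other than r, m, n, p, b, f, v)
  kolzisob → kolzesob   (i→e after a consonant, before a consonant other than r, m, n, p, b, f, v)
So the Gadoru cognate is 'kolzesob'.

kolzesob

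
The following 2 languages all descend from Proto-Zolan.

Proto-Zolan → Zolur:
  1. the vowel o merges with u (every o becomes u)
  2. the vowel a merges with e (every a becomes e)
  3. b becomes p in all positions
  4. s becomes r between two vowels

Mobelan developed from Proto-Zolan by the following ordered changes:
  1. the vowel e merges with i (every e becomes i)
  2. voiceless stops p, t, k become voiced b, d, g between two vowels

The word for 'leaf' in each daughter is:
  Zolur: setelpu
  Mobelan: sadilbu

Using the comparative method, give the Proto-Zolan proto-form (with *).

Position 6: Zolur has p, Mobelan has b. Taking the neighbouring segments as reconstructed: Zolur p could go back to *p or *b; Mobelan b can only go back to *b — the one source consistent with every daughter is *b.
Position 4: Zolur has e, Mobelan has i. Taking the neighbouring segments as reconstructed: Zolur e could go back to *a or *e; Mobelan i could go back to *e or *i — the one source consistent with every daughter is *e.
Position 2: Zolur has e, Mobelan has a. Mobelan preserves a here (none of its changes turn any other segment into a), so the proto-segment is *a.
Continuing position by position gives *satelbu; check it forward:
Zolur: *satelbu > setelbu > setelpu  (by vowel merger, unconditioned shift)
Mobelan: *satelbu
  satelbu → satilbu   [vowel merger]
  satilbu → sadilbu   [intervocalic voicing]
  giving Mobelan sadilbu.
*satelbu is the unique common source.

*satelbu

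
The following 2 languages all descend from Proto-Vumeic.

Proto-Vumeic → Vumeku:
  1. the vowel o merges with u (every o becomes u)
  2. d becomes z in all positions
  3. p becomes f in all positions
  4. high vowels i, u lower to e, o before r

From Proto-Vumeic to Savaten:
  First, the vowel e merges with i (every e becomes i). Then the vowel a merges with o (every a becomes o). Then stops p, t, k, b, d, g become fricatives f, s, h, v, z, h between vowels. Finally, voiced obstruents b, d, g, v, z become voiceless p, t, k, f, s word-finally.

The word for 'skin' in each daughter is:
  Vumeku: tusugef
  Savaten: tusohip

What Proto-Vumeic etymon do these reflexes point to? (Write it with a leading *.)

Position 5: Vumeku has g, Savaten has h. Vumeku preserves g here (none of its changes turn any other segment into g), so the proto-segment is *g.
Position 4: Vumeku has u, Savaten has o. Taking the neighbouring segments as reconstructed: Vumeku u could go back to *o or *u; Savaten o could go back to *a or *o — the one source consistent with every daughter is *o.
Position 6: Vumeku has e, Savaten has i. Taking the neighbouring segments as reconstructed: Vumeku e can only go back to *e; Savaten i could go back to *e or *i — the one source consistent with every daughter is *e.
This points to *tusogep. Verify forward in each daughter:
Vumeku: *tusogep
  tusogep → tusugep   [vowel merger]
  tusugep (rule 2 does not apply)
  tusugep → tusugef   [unconditioned shift]
  tusugef (rule 4 does not apply)
  giving Vumeku tusugef.
Savaten: start from *tusogep.
  rule 1 (vowel merger): tusogep → tusogip
  rule 2: no change — tusogip
  rule 3 (intervocalic lenition): tusogip → tusohip
  rule 4: no change — tusohip
  ⇒ Savaten tusohip
*tusogep is the unique common source.

*tusogep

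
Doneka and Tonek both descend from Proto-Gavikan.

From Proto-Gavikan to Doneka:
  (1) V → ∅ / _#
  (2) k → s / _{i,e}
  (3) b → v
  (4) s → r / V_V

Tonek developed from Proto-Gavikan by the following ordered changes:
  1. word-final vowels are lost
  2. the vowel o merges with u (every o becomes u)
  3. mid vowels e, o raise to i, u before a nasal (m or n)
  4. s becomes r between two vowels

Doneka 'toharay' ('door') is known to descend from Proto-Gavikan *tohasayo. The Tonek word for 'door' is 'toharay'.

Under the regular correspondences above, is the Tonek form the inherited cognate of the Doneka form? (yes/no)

no

Derive the expected Tonek reflex of *tohasayo:
Tonek: *tohasayo > tohasay > tuhasay > tuharay  (by apocope, vowel merger, rhotacism)
The regular Tonek reflex would be 'tuharay', but the attested form is 'toharay'. The correspondence is irregular, so they are not cognates (the Tonek form has a different source).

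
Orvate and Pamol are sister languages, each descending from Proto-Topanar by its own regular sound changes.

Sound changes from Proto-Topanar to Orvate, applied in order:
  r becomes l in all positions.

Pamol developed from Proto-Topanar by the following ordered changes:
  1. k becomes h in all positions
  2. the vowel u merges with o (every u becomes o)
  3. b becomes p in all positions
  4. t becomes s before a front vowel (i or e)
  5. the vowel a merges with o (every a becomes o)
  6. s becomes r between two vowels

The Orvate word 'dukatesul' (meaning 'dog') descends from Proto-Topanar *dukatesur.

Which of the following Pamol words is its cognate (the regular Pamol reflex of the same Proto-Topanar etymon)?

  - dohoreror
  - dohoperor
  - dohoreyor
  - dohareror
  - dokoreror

Pamol: *dukatesur > duhatesur > dohatesor > dohasesor > dohosesor > dohoreror  (by unconditioned shift, vowel merger, palatalisation, vowel merger, rhotacism)
Only 'dohoreror' matches the regular Pamol development of *dukatesur.

dohoreror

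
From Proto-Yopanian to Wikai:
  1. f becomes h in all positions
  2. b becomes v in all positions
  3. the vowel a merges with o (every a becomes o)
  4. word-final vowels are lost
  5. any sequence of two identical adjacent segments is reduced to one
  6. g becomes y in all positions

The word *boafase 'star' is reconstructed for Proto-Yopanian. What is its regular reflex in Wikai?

vohos

Wikai: *boafase
  boafase → boahase   [unconditioned shift]
  boahase → voahase   [unconditioned shift]
  voahase → voohose   [vowel merger]
  voohose → voohos   [apocope]
  voohos → vohos   [degemination]
  vohos (rule 6 does not apply)
  giving Wikai vohos.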